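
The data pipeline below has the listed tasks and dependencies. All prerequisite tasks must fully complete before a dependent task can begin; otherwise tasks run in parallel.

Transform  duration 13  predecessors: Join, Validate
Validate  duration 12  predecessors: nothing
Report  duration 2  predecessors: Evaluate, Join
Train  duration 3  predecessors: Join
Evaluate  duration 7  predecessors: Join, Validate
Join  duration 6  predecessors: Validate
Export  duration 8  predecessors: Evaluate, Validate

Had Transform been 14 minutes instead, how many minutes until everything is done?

33

As given, the longest chain is Validate→Join→Evaluate→Export = 12+6+7+8 = 33, so the finish is 33 minutes.
Transform is off the critical path — its longest chain is 31 minutes, giving 2 of slack.
That remains the longest chain; total 33 minutes.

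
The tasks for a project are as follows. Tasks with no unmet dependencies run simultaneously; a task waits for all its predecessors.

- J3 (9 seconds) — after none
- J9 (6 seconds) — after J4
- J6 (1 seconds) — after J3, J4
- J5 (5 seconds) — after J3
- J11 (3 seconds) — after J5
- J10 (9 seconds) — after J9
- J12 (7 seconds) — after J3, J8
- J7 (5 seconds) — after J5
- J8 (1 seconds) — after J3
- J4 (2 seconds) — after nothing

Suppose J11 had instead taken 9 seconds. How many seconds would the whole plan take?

23

The binding path is J3→J5→J7 = 9+5+5 = 19; finish at 19 seconds.
J11 is off the critical path — its longest chain is 17 seconds, giving 2 of slack.
The binding chain switches to J3→J5→J11 = 9+5+9 = 23; finish 23 seconds.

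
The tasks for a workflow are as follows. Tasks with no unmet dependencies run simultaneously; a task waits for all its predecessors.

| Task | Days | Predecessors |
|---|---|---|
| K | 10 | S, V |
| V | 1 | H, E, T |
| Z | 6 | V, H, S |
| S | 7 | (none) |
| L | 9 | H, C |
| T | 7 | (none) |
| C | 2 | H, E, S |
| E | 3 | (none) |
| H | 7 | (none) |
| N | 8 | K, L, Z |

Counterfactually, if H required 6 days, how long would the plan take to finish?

26

Baseline: H→V→K→N = 7+1+10+8 = 26 → 26 days.
H is on the critical path; changing it to 6 makes that path 25 days.
New critical path: T→V→K→N = 7+1+10+8 = 26 ⇒ 26 days.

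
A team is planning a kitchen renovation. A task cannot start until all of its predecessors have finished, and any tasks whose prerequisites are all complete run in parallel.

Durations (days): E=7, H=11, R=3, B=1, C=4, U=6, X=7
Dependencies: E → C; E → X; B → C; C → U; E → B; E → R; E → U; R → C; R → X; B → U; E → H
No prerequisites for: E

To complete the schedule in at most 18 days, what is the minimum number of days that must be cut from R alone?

Current finish: 20 days; target: 18.
R is on every critical path, so each day cut from R cuts the finish by one (this holds down to a finish of 18).
Need 20 − 18 = 2 days off R → R becomes 1 day, finish becomes 18.

2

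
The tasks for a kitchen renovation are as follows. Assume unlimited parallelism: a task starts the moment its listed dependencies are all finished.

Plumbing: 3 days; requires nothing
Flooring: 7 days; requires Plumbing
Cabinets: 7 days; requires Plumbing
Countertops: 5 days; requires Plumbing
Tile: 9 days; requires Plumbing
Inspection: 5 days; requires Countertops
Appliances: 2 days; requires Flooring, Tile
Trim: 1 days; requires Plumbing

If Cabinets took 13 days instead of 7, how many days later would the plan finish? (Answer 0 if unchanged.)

Critical path before the change: Plumbing→Tile→Appliances = 3+9+2 = 14 giving 14 days.
Cabinets has 4 days of float (longest path through it is 10).
The binding chain switches to Plumbing→Cabinets = 3+13 = 16; finish 16 days.
Change in finish: 16 − 14 = +2 days.

2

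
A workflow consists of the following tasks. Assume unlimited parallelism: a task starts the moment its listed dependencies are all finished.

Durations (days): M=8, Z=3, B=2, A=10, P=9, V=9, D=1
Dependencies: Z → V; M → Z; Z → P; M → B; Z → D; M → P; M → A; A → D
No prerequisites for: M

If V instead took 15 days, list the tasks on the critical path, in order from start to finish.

M, Z, V

As given, the longest chain is M→Z→V = 8+3+9 = 20, so the finish is 20 days.
V lies on that path, so at 15 days the path becomes 26 days.
The critical path is still M→Z→V; finish is now 26 days.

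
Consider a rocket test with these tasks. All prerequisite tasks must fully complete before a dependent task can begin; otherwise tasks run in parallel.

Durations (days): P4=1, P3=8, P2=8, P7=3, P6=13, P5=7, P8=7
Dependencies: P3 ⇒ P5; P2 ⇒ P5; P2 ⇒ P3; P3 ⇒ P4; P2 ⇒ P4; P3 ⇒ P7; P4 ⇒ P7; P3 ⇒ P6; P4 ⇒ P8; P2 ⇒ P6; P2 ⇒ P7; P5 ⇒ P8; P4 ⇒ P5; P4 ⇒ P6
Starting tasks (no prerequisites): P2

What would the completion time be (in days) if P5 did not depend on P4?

30

Original critical path: P2→P3→P4→P5→P8 = 8+8+1+7+7 = 31 ⇒ 31 days.
Without P4→P5, P5's earliest start moves from 17 to 16.
After: P2→P3→P4→P6 = 8+8+1+13 = 30 → 30 days.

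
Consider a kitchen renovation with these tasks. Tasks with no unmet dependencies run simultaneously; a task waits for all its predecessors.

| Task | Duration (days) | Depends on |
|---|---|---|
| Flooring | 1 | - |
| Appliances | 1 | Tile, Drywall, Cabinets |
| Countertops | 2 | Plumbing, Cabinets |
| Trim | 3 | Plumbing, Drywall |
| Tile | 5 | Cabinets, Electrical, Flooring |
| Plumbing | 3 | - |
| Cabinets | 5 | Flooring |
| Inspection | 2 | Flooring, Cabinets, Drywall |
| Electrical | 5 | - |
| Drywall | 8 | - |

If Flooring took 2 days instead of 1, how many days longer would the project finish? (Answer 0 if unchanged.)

1

Critical path before the change: Flooring→Cabinets→Tile→Appliances = 1+5+5+1 = 12 giving 12 days.
Flooring lies on that path, so at 2 days the path becomes 13 days.
The critical path is still Flooring→Cabinets→Tile→Appliances; finish is now 13 days.
Change in finish: 13 − 12 = +1 days.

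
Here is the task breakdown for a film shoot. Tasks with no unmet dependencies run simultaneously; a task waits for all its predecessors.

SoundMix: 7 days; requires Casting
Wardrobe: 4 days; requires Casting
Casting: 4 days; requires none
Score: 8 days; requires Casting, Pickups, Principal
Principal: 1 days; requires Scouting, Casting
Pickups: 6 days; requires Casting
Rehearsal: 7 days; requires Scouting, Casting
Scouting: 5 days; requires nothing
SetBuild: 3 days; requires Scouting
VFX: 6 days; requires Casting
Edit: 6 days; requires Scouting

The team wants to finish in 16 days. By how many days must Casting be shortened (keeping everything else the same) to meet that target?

2

Current finish: 18 days; target: 16.
Casting is on every critical path, so each day cut from Casting cuts the finish by one (this holds down to a finish of 15).
Need 18 − 16 = 2 days off Casting → Casting becomes 2 days, finish becomes 16.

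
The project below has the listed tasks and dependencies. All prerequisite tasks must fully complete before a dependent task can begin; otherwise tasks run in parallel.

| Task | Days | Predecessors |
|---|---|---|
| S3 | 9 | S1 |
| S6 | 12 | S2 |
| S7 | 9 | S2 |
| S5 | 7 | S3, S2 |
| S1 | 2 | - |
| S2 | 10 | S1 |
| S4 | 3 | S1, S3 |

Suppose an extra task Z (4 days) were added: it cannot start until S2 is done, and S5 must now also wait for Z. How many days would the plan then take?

24

Originally the plan takes 24 days.
With Z inserted, S5 now waits for max(S3, S2, Z).
New critical path: S1→S2→S6 = 2+10+12 = 24 ⇒ 24 days.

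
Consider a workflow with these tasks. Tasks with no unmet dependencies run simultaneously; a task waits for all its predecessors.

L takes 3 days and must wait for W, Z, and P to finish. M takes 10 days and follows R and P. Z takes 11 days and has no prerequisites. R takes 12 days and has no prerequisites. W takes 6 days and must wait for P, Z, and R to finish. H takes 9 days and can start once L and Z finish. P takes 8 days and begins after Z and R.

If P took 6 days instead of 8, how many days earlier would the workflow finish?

2

As given, the longest chain is R→P→W→L→H = 12+8+6+3+9 = 38, so the finish is 38 days.
P lies on that path, so at 6 days the path becomes 36 days.
The critical path is still R→P→W→L→H; finish is now 36 days.
Change in finish: 36 − 38 = -2 days.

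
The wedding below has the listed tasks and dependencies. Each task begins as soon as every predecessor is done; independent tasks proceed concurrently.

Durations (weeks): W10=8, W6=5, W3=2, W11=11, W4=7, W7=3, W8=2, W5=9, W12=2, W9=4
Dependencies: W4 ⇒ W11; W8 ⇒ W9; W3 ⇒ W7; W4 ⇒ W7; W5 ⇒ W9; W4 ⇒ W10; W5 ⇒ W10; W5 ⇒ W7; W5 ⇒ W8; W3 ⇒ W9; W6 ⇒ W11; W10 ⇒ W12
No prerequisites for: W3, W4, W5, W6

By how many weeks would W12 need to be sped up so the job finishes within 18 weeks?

1

Current finish: 19 weeks; target: 18.
W12 is on every critical path, so each week cut from W12 cuts the finish by one (this holds down to a finish of 18).
Need 19 − 18 = 1 week off W12 → W12 becomes 1 week, finish becomes 18.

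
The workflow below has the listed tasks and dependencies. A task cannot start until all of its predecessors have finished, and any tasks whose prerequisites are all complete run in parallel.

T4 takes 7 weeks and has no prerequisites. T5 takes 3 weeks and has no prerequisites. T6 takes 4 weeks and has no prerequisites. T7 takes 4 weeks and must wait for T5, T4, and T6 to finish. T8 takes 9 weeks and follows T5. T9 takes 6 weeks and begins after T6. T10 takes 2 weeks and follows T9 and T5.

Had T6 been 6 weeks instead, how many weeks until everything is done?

14

Baseline: T6→T9→T10 = 4+6+2 = 12 → 12 weeks.
Since T6 is critical, the +2 change carries straight to that chain (now 14 weeks).
The critical path is still T6→T9→T10; finish is now 14 weeks.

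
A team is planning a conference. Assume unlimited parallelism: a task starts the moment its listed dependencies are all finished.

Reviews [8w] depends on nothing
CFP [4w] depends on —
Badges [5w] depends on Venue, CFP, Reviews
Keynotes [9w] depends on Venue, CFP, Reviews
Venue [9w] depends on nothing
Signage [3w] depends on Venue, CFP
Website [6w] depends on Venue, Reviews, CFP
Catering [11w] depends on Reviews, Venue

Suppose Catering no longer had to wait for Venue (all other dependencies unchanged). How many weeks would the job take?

19

With the dependency in place, Venue→Catering = 9+11 = 20 sets the finish at 20 weeks.
Without Venue→Catering, Catering's earliest start moves from 9 to 8.
New critical path: Reviews→Catering = 8+11 = 19 ⇒ 19 weeks.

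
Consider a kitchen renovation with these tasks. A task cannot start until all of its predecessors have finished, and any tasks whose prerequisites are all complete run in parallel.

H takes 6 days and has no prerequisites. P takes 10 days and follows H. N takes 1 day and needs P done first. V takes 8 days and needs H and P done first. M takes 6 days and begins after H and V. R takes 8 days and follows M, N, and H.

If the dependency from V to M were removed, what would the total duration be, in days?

25

Original critical path: H→P→V→M→R = 6+10+8+6+8 = 38 ⇒ 38 days.
Without V→M, M's earliest start moves from 24 to 6.
The longest chain is now H→P→N→R = 6+10+1+8 = 25, so the plan takes 25 days.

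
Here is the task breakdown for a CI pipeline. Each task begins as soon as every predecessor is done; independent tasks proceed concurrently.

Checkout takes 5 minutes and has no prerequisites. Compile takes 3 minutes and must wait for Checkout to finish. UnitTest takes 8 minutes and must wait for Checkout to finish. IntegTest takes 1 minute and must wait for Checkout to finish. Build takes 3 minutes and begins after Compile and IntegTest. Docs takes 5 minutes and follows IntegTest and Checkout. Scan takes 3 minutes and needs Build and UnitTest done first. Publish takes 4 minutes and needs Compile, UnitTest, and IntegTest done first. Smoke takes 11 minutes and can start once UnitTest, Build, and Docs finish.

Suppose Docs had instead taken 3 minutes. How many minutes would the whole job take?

24

Actual critical path: Checkout→UnitTest→Smoke = 5+8+11 = 24 ⇒ 24 minutes.
The longest path through Docs is only 22 minutes, so Docs has float 2.
That remains the longest chain; total 24 minutes.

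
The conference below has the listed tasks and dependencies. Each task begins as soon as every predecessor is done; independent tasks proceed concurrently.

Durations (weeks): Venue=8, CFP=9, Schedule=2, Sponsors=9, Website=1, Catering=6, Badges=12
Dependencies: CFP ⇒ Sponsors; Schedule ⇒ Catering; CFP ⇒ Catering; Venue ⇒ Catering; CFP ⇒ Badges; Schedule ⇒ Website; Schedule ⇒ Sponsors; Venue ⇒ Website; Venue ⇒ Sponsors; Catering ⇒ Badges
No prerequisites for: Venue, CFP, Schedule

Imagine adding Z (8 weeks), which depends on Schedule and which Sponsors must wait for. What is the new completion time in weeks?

27

Originally the job takes 27 weeks.
With Z inserted, Sponsors now waits for max(CFP, Venue, Schedule, Z).
New critical path: CFP→Catering→Badges = 9+6+12 = 27 ⇒ 27 weeks.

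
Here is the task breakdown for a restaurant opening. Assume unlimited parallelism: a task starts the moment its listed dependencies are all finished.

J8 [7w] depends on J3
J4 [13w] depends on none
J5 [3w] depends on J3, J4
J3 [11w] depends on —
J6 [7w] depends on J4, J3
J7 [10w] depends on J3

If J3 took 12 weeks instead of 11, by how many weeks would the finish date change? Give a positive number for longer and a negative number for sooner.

Critical path before the change: J3→J7 = 11+10 = 21 giving 21 weeks.
Since J3 is critical, the +1 change carries straight to that chain (now 22 weeks).
No other chain overtakes it, so the finish is 22 weeks.
Change in finish: 22 − 21 = +1 weeks.

1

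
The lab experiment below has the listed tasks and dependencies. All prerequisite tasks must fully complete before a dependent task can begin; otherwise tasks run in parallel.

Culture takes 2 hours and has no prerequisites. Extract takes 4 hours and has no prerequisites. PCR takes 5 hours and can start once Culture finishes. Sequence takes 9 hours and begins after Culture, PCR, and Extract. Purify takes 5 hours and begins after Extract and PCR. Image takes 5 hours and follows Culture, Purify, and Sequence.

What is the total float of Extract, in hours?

3

Critical path: Culture→PCR→Sequence→Image = 2+5+9+5 = 21, so the finish is 21 hours.
The longest chain containing Extract totals 18 hours.
Slack of Extract = 3 − 0 = 3 hours.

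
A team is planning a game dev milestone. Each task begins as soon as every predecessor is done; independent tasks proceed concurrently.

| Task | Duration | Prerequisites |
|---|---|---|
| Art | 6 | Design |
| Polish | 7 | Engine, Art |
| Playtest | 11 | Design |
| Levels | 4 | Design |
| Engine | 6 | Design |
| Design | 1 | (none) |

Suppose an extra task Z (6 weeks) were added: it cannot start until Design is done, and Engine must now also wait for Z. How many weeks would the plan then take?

20

Originally the plan takes 14 weeks.
With Z inserted, Engine now waits for max(Design, Z).
New critical path: Design→Z→Engine→Polish = 1+6+6+7 = 20 ⇒ 20 weeks.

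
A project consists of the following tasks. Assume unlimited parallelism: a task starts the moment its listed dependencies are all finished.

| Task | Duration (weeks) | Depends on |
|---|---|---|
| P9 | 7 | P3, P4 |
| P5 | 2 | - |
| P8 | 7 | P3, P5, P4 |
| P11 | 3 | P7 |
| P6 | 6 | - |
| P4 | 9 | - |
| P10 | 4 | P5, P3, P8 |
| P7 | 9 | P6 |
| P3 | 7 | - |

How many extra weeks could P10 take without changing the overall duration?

0

Critical path: P4→P8→P10 = 9+7+4 = 20, so the finish is 20 weeks.
P10 finishes as early as 20 and must finish by 20.
Slack of P10 = 16 − 16 = 0 weeks.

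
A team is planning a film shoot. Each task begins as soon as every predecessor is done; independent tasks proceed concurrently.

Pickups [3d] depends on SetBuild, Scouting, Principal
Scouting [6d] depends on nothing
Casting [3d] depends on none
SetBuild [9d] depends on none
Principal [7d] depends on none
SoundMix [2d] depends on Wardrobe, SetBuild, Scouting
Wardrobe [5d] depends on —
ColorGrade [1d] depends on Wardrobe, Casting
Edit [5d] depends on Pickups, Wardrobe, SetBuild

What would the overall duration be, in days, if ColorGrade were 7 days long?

17

The binding path is SetBuild→Pickups→Edit = 9+3+5 = 17; finish at 17 days.
The longest path through ColorGrade is only 6 days, so ColorGrade has float 11.
That remains the longest chain; total 17 days.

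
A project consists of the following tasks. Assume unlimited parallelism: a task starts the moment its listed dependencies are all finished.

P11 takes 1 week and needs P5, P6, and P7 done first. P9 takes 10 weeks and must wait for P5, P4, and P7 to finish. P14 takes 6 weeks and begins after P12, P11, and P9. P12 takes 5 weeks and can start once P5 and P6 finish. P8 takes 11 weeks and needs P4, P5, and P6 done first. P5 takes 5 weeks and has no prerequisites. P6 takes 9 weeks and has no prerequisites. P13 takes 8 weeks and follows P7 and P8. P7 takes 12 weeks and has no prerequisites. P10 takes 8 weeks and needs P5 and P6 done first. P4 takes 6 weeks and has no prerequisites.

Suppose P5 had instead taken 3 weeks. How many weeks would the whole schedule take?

28

Critical path before the change: P6→P8→P13 = 9+11+8 = 28 giving 28 weeks.
P5 has 4 weeks of float (longest path through it is 24).
No other chain overtakes it, so the finish is 28 weeks.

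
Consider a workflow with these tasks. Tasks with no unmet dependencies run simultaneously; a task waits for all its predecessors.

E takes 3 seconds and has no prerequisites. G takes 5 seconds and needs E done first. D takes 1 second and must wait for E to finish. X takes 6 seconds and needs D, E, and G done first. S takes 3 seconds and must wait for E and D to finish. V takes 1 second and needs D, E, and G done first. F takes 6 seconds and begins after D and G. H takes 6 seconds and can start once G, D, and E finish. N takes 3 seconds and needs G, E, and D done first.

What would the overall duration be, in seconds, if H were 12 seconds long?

As given, the longest chain is E→G→H = 3+5+6 = 14, so the finish is 14 seconds.
Since H is critical, the +6 change carries straight to that chain (now 20 seconds).
That remains the longest chain; total 20 seconds.

20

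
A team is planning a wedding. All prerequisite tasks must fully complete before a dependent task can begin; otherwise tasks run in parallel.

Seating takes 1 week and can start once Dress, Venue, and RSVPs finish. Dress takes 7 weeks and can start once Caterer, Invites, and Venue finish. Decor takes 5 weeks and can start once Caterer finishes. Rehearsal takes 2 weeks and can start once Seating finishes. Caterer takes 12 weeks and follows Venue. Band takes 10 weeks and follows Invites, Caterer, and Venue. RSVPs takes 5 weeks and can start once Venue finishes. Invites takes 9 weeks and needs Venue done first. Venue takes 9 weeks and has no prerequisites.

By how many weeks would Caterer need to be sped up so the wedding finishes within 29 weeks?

Current finish: 31 weeks; target: 29.
Caterer is on every critical path, so each week cut from Caterer cuts the finish by one (this holds down to a finish of 28).
Need 31 − 29 = 2 weeks off Caterer → Caterer becomes 10 weeks, finish becomes 29.

2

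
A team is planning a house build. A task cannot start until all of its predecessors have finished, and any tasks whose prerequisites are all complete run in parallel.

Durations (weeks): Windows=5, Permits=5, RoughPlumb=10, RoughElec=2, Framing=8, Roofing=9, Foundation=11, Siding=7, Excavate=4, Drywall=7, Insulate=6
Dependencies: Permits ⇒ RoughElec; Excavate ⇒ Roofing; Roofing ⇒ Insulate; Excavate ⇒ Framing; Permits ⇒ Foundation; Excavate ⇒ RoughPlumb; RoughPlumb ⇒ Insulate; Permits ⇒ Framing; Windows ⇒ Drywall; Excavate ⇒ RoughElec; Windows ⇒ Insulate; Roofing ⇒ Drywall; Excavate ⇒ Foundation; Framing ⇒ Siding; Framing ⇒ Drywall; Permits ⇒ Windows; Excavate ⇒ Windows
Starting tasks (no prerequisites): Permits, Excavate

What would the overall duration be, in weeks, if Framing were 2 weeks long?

As given, the longest chain is Permits→Framing→Drywall = 5+8+7 = 20, so the finish is 20 weeks.
Framing lies on that path, so at 2 weeks the path becomes 14 weeks.
Now Excavate→Roofing→Drywall = 4+9+7 = 20 is longest, so the finish becomes 20 weeks.

20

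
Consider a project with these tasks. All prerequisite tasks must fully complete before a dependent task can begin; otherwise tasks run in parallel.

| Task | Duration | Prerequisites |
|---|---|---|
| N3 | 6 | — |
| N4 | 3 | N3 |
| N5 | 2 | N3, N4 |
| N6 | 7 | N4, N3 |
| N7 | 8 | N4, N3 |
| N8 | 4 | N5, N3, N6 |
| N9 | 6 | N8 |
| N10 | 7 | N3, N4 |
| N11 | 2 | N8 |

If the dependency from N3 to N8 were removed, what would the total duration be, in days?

26

Before: longest chain N3→N4→N6→N8→N9 = 6+3+7+4+6 = 26, finish 26.
Dropping N3→N8 doesn't change N8's earliest start (16); another predecessor still binds.
After: N3→N4→N6→N8→N9 = 6+3+7+4+6 = 26 → 26 days.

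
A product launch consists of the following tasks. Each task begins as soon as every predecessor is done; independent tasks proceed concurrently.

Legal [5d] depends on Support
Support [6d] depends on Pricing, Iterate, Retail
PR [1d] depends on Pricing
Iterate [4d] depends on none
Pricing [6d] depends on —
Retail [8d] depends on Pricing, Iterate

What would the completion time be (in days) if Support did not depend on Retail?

Before: longest chain Pricing→Retail→Support→Legal = 6+8+6+5 = 25, finish 25.
Without Retail→Support, Support's earliest start moves from 14 to 6.
The longest chain is now Pricing→Support→Legal = 6+6+5 = 17, so the job takes 17 days.

17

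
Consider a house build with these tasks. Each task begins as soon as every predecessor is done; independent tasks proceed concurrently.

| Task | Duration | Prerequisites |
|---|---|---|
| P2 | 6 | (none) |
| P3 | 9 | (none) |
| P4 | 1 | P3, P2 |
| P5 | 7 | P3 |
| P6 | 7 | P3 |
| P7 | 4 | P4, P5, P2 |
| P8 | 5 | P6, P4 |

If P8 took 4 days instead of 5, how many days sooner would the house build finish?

1

Actual critical path: P3→P6→P8 = 9+7+5 = 21 ⇒ 21 days.
Since P8 is critical, the -1 change carries straight to that chain (now 20 days).
New critical path: P3→P5→P7 = 9+7+4 = 20 ⇒ 20 days.
Change in finish: 20 − 21 = -1 days.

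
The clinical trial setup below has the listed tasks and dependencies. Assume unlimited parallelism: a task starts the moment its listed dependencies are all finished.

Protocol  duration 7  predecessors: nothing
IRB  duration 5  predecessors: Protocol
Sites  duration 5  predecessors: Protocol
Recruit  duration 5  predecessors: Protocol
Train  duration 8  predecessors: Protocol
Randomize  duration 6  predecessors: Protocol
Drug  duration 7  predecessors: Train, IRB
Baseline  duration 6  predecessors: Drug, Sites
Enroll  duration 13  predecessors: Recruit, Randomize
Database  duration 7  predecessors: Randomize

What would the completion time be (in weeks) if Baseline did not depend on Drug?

With the dependency in place, Protocol→Train→Drug→Baseline = 7+8+7+6 = 28 sets the finish at 28 weeks.
Without Drug→Baseline, Baseline's earliest start moves from 22 to 12.
After: Protocol→Randomize→Enroll = 7+6+13 = 26 → 26 weeks.

26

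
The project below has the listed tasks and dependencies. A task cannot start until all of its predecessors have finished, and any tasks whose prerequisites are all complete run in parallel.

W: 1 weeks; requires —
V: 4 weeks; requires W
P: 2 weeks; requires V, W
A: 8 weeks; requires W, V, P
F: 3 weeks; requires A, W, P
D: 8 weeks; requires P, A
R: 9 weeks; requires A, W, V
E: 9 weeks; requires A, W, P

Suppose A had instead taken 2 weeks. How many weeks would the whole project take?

18

Critical path before the change: W→V→P→A→R = 1+4+2+8+9 = 24 giving 24 weeks.
A lies on that path, so at 2 weeks the path becomes 18 weeks.
The critical path is still W→V→P→A→R; finish is now 18 weeks.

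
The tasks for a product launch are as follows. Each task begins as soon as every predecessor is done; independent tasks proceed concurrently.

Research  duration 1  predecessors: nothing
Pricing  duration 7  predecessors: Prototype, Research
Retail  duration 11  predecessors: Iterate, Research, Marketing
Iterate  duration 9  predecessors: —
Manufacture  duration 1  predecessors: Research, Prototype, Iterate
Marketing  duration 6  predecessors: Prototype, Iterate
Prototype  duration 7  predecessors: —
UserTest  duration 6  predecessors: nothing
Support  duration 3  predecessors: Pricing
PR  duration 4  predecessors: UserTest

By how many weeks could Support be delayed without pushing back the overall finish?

9

Critical path: Iterate→Marketing→Retail = 9+6+11 = 26, so the finish is 26 weeks.
The longest chain containing Support totals 17 weeks.
Slack of Support = 23 − 14 = 9 weeks.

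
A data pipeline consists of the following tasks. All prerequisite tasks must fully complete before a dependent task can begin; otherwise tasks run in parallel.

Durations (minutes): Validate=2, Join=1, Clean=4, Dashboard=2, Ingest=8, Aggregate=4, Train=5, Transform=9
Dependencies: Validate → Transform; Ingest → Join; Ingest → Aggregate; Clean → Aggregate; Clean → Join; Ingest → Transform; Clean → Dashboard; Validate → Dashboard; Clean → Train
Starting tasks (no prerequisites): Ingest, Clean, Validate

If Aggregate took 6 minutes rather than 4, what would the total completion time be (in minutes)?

Critical path before the change: Ingest→Transform = 8+9 = 17 giving 17 minutes.
The longest path through Aggregate is only 12 minutes, so Aggregate has float 5.
That remains the longest chain; total 17 minutes.

17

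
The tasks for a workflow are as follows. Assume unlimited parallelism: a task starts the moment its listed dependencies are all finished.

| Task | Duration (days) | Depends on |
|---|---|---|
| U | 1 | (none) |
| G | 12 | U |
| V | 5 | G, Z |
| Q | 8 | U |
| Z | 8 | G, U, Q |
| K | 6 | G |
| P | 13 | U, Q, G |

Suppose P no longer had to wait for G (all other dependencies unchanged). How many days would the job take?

Before: longest chain U→G→P = 1+12+13 = 26, finish 26.
Without G→P, P's earliest start moves from 13 to 9.
The longest chain is now U→G→Z→V = 1+12+8+5 = 26, so the job takes 26 days.

26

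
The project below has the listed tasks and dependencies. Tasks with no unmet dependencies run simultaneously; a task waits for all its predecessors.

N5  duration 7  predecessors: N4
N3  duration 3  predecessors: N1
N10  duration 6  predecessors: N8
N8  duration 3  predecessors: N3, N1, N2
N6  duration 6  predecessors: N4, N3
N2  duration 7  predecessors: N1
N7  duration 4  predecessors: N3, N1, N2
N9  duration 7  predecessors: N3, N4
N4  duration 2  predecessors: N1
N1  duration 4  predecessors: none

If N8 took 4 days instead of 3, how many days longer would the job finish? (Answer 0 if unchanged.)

1

Actual critical path: N1→N2→N8→N10 = 4+7+3+6 = 20 ⇒ 20 days.
N8 is on the critical path; changing it to 4 makes that path 21 days.
The critical path is still N1→N2→N8→N10; finish is now 21 days.
Change in finish: 21 − 20 = +1 days.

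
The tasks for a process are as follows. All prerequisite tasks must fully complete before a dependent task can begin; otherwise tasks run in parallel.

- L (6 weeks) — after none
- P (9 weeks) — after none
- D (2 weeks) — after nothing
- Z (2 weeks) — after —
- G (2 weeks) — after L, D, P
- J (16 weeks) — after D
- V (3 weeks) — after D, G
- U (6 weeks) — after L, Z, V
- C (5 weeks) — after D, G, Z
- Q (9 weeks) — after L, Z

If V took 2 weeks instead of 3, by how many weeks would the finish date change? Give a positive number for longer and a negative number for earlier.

As given, the longest chain is P→G→V→U = 9+2+3+6 = 20, so the finish is 20 weeks.
Since V is critical, the -1 change carries straight to that chain (now 19 weeks).
The critical path is still P→G→V→U; finish is now 19 weeks.
Change in finish: 19 − 20 = -1 weeks.

-1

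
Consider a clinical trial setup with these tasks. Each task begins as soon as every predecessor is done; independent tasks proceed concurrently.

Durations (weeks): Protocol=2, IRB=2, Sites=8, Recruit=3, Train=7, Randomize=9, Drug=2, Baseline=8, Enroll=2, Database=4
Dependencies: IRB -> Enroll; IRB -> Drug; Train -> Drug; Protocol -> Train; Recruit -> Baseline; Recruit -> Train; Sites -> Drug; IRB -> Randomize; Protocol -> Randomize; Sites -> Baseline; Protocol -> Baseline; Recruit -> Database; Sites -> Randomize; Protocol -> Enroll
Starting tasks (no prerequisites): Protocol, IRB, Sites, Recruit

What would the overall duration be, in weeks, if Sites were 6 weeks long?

15

The binding path is Sites→Randomize = 8+9 = 17; finish at 17 weeks.
Sites lies on that path, so at 6 weeks the path becomes 15 weeks.
That remains the longest chain; total 15 weeks.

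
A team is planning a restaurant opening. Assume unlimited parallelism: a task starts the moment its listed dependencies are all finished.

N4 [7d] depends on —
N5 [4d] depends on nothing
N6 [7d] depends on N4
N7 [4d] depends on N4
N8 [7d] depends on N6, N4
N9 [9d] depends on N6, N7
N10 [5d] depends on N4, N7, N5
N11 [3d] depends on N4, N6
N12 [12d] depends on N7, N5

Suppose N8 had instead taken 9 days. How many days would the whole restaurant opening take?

As given, the longest chain is N4→N6→N9 = 7+7+9 = 23, so the finish is 23 days.
N8 has 2 days of float (longest path through it is 21).
Now N4→N6→N8 = 7+7+9 = 23 is longest, so the finish becomes 23 days.

23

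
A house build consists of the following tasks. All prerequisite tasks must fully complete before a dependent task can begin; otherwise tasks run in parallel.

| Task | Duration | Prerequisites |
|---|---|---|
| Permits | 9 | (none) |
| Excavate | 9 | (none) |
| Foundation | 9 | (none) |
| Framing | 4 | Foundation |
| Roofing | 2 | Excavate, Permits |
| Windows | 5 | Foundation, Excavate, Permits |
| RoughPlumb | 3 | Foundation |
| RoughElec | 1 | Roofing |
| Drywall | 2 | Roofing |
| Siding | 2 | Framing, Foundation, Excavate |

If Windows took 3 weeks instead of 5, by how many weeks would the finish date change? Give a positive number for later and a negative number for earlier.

Actual critical path: Foundation→Framing→Siding = 9+4+2 = 15 ⇒ 15 weeks.
Windows is off the critical path — its longest chain is 14 weeks, giving 1 of slack.
That remains the longest chain; total 15 weeks.
Change in finish: 15 − 15 = +0 weeks.

0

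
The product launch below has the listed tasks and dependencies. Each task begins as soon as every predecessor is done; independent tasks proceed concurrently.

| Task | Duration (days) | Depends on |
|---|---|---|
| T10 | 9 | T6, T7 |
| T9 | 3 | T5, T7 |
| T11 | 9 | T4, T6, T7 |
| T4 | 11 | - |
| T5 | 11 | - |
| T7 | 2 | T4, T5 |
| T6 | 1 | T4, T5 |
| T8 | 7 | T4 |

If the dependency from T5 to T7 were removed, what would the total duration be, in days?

Original critical path: T4→T7→T10 = 11+2+9 = 22 ⇒ 22 days.
Dropping T5→T7 doesn't change T7's earliest start (11); another predecessor still binds.
New critical path: T4→T7→T10 = 11+2+9 = 22 ⇒ 22 days.

22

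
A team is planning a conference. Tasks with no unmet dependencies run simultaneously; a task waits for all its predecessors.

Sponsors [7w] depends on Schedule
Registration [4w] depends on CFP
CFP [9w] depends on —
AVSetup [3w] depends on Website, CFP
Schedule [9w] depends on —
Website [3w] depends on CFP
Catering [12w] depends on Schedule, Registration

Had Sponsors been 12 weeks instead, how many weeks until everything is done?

Critical path before the change: CFP→Registration→Catering = 9+4+12 = 25 giving 25 weeks.
Sponsors has 9 weeks of float (longest path through it is 16).
The critical path is still CFP→Registration→Catering; finish is now 25 weeks.

25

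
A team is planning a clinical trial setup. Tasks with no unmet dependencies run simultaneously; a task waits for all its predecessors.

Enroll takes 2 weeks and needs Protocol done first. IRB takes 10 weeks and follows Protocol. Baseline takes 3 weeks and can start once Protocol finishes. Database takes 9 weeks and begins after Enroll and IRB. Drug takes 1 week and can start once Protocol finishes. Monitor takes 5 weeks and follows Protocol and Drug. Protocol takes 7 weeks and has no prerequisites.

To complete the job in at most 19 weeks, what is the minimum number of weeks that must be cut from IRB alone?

7

Current finish: 26 weeks; target: 19.
IRB is on every critical path, so each week cut from IRB cuts the finish by one (this holds down to a finish of 18).
Need 26 − 19 = 7 weeks off IRB → IRB becomes 3 weeks, finish becomes 19.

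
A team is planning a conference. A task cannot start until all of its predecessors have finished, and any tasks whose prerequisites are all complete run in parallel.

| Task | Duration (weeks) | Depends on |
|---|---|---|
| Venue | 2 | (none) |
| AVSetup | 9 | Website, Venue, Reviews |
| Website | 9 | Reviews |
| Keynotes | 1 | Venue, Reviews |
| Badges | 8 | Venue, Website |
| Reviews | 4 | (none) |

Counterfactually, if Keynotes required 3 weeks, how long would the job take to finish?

22

Actual critical path: Reviews→Website→AVSetup = 4+9+9 = 22 ⇒ 22 weeks.
Keynotes is off the critical path — its longest chain is 5 weeks, giving 17 of slack.
That remains the longest chain; total 22 weeks.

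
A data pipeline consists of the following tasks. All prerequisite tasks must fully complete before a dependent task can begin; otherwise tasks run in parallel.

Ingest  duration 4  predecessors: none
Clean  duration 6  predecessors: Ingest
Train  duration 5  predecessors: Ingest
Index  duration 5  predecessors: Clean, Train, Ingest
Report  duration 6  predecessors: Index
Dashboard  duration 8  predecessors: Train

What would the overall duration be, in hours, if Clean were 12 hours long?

27

As given, the longest chain is Ingest→Clean→Index→Report = 4+6+5+6 = 21, so the finish is 21 hours.
Clean lies on that path, so at 12 hours the path becomes 27 hours.
No other chain overtakes it, so the finish is 27 hours.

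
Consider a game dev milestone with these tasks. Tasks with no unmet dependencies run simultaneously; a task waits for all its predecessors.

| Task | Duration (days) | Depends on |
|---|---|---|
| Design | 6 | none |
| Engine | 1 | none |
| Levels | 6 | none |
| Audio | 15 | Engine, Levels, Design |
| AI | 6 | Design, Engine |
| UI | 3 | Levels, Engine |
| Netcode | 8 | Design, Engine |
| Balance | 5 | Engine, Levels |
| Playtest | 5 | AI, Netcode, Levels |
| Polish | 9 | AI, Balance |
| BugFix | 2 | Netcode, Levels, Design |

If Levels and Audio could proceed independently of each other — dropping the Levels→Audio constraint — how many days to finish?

With the dependency in place, Design→Audio = 6+15 = 21 sets the finish at 21 days.
Dropping Levels→Audio doesn't change Audio's earliest start (6); another predecessor still binds.
After: Design→Audio = 6+15 = 21 → 21 days.

21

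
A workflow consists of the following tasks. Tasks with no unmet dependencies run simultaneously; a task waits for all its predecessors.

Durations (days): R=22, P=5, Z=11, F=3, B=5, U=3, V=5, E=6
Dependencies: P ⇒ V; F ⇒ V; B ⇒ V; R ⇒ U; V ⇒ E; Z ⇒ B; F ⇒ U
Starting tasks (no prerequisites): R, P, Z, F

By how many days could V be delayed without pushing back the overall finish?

0

Z→B→V→E = 11+5+5+6 = 27 sets the makespan at 27 days.
The longest chain containing V totals 27 days.
Slack of V = 16 − 16 = 0 days.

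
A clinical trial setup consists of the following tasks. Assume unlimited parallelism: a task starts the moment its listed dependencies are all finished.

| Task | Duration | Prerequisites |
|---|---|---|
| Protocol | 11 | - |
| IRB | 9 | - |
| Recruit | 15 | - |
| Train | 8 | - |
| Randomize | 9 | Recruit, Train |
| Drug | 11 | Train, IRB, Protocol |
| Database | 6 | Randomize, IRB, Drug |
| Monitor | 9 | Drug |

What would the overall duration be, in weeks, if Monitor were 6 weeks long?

30

Baseline: Protocol→Drug→Monitor = 11+11+9 = 31 → 31 weeks.
Monitor is on the critical path; changing it to 6 makes that path 28 weeks.
The binding chain switches to Recruit→Randomize→Database = 15+9+6 = 30; finish 30 weeks.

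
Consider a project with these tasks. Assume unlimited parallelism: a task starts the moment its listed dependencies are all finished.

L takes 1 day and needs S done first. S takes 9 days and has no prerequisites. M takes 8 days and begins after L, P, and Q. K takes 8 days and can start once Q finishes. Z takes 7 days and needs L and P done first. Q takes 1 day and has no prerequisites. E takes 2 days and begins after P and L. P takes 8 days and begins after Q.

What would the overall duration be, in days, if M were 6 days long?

17

Critical path before the change: S→L→M = 9+1+8 = 18 giving 18 days.
M lies on that path, so at 6 days the path becomes 16 days.
Now S→L→Z = 9+1+7 = 17 is longest, so the finish becomes 17 days.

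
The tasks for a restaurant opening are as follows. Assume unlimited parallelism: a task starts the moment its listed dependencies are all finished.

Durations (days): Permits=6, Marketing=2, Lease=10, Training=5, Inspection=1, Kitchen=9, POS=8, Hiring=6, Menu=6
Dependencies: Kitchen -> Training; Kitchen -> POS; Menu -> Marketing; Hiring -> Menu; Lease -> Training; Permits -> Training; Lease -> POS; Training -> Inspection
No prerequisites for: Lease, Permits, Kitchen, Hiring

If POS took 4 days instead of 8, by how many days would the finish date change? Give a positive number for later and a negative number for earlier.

Critical path before the change: Lease→POS = 10+8 = 18 giving 18 days.
Since POS is critical, the -4 change carries straight to that chain (now 14 days).
Now Lease→Training→Inspection = 10+5+1 = 16 is longest, so the finish becomes 16 days.
Change in finish: 16 − 18 = -2 days.

-2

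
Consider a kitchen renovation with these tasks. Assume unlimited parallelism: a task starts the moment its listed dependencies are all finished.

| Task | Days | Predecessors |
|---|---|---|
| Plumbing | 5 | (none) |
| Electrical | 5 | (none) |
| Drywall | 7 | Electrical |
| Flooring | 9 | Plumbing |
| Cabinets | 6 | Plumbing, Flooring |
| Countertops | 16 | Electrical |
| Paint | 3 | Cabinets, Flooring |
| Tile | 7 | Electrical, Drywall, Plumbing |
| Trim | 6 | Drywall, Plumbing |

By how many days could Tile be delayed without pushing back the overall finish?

4

Critical path: Plumbing→Flooring→Cabinets→Paint = 5+9+6+3 = 23, so the finish is 23 days.
Longest path through Tile: 19 days (earliest finish 19, latest finish 23).
So Tile can slip 23 − 19 = 4 days.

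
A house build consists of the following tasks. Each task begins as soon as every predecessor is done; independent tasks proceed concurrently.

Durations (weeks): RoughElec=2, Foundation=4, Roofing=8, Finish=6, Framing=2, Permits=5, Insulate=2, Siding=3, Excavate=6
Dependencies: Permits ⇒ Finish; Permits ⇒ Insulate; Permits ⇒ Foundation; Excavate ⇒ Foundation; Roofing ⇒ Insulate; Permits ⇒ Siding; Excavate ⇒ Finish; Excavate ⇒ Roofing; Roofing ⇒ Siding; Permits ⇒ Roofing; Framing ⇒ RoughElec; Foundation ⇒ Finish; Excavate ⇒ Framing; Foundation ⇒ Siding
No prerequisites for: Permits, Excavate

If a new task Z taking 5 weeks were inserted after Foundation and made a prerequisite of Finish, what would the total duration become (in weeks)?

21

Originally the job takes 17 weeks.
With Z inserted, Finish now waits for max(Permits, Foundation, Excavate, Z).
New critical path: Excavate→Foundation→Z→Finish = 6+4+5+6 = 21 ⇒ 21 weeks.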